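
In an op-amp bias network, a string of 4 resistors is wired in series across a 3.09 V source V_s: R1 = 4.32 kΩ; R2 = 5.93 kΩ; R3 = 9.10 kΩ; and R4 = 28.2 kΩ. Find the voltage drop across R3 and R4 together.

V ≈ 2.42 V

ΣR = 4.32 + 5.93 + 9.10 + 28.2 = 47.55 kΩ.
R_{R3..R4} = 9.10 + 28.2 = 37.30 kΩ.
By the voltage-divider rule, V = 3.09 × 37.30/47.55 = 2.424 V.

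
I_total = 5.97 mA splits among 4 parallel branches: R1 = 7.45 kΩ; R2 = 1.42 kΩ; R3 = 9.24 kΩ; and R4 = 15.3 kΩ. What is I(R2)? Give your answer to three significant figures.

I ≈ 4.15 mA

Total conductance ΣG = 1/7.45 + 1/1.42 + 1/9.24 + 1/15.3 = 1.012 (units of 1/kΩ).
Current divider: I(R2) = I_total · G_k/ΣG = 5.97 × (0.7042/1.012) = 5.97 × 0.6958 = 4.154 mA.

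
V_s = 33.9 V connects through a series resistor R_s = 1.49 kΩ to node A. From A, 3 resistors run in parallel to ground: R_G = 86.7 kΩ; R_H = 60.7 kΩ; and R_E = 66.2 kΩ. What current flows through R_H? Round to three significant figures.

I ≈ 0.525 mA

Parallel bank: R_p = 1/(1/86.7 + 1/60.7 + 1/66.2) = 23.19 kΩ.
V_A by voltage divider: V_A = 33.9 × 23.19/(1.49 + 23.19) = 31.85 V.
Branch current I = V_A/R_H = 31.85/60.7 = 0.5248 mA.
(Equivalently: I_total = 1.373 mA, then current-divider fraction G_k/ΣG = 0.3821.)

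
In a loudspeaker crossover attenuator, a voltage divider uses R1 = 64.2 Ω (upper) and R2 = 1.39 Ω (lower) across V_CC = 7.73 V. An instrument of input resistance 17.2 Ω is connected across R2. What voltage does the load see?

V_out ≈ 0.152 V

First combine the lower leg with the load: R2 ‖ R_L = 1.286 Ω.
Then V_out = V_CC · R2'/(R1 + R2') = 7.73 × 1.286/65.49 = 0.1518 V.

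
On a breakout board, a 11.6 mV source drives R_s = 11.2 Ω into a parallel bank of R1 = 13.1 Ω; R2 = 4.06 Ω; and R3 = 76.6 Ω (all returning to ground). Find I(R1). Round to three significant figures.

I ≈ 0.186 mA

Combine the parallel branches: R_p = (1/13.1 + 1/4.06 + 1/76.6)⁻¹ = 2.979 Ω.
Node voltage V_A = V_s · R_p/(R_s + R_p) = 11.6 × 0.2101 = 2.437 mV.
Branch current I = V_A/R1 = 2.437/13.1 = 0.1860 mA.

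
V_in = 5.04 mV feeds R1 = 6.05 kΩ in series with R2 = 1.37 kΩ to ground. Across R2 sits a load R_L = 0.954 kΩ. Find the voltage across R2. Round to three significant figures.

V_out ≈ 0.429 mV

First combine the lower leg with the load: R2 ‖ R_L = 0.5624 kΩ.
Voltage divider with the loaded lower leg: V_out = 5.04 × 0.5624/(6.05 + 0.5624) = 5.04 × 0.08505 = 0.4287 mV.
(Unloaded it would be 0.931 mV; the load pulls it down.)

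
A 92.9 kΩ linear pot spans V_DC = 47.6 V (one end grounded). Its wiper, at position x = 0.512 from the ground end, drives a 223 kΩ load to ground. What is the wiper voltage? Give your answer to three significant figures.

The pot divides into 45.34 kΩ above the wiper and 47.56 kΩ below.
R_L loads the lower segment: effective lower R = 39.20 kΩ.
Then V_out = V_DC · 39.20/(45.34 + 39.20) = 22.07 V.

V_out ≈ 22.1 V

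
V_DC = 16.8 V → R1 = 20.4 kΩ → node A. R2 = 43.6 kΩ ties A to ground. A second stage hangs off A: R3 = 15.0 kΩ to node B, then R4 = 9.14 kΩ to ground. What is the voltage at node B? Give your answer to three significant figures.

V_B ≈ 2.75 V

Looking into the second stage from A: R3 + R4 = 24.14 kΩ appears in parallel with R2.
R2 ‖ (R3+R4) = 15.54 kΩ.
So V_A = 16.8 × 0.4323 = 7.263 V.
Then the unloaded second divider: V_B = V_A × R4/(R3+R4) = 7.263 × 0.3786 = 2.750 V.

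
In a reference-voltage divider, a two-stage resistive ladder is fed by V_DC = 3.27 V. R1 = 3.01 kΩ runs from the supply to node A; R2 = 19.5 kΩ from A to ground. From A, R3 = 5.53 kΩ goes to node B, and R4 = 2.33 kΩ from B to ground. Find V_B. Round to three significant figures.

Looking into the second stage from A: R3 + R4 = 7.860 kΩ appears in parallel with R2.
R2 ‖ (R3+R4) = 5.602 kΩ.
First divider: V_A = V_DC · 5.602/(3.01 + 5.602) = 2.127 V.
Stage 2 is unloaded, so V_B = V_A · R4/(R3+R4) = 2.127 × 2.33/7.860 = 0.6305 V.

V_B ≈ 0.631 V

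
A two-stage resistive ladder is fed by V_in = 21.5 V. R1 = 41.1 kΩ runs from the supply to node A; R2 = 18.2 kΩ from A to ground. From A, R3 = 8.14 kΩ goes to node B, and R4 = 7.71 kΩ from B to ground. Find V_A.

The second stage (R3 + R4 = 15.85 kΩ) loads node A in parallel with R2.
R2 ‖ (R3+R4) = 8.472 kΩ.
So V_A = 21.5 × 0.1709 = 3.674 V.

V_A ≈ 3.67 V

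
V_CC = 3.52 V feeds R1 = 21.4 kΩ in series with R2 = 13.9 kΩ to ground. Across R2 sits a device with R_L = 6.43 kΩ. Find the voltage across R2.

The load sits in parallel with R2, giving an effective lower resistance R2' = R2·R_L/(R2+R_L) = 4.396 kΩ.
Now apply the divider: V_out = 3.52 × 0.1704 = 0.5999 V.
(Unloaded it would be 1.39 V; the load pulls it down.)

V_out ≈ 0.600 V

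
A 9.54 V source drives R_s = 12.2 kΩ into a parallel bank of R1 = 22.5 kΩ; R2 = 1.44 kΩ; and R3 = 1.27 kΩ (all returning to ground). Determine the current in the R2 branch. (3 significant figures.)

Combine the parallel branches: R_p = (1/22.5 + 1/1.44 + 1/1.27)⁻¹ = 0.6552 kΩ.
V_A = 9.54 × 0.6552/12.86 = 0.4862 V.
I(R2) = V_A / R2 = 0.4862/1.44 = 0.3377 mA.

I ≈ 0.338 mA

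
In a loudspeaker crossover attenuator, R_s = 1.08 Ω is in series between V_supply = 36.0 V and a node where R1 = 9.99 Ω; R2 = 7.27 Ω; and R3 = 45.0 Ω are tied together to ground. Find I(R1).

I ≈ 2.81 A

Combine the parallel branches: R_p = (1/9.99 + 1/7.27 + 1/45.0)⁻¹ = 3.848 Ω.
Node voltage V_A = V_supply · R_p/(R_s + R_p) = 36.0 × 0.7808 = 28.11 V.
I(R1) = V_A / R1 = 28.11/9.99 = 2.814 A.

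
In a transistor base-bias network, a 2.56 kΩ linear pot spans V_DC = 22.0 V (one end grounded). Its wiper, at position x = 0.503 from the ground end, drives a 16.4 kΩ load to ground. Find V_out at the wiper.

V_out ≈ 10.7 V

The pot divides into 1.272 kΩ above the wiper and 1.288 kΩ below.
Lower segment in parallel with the load: 1.288 ‖ 16.4 = 1.194 kΩ.
V_out = 22.0 × 1.194/(1.272 + 1.194) = 10.65 V.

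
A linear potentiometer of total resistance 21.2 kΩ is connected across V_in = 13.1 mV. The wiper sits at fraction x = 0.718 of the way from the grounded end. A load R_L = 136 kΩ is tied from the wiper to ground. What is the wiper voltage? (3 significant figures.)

Split the track: R_lower = x·R_p = 15.22 kΩ, R_upper = (1−x)·R_p = 5.978 kΩ.
R_L loads the lower segment: effective lower R = 13.69 kΩ.
Loaded-divider output: V_out = 13.1 × 0.6960 = 9.118 mV.

V_out ≈ 9.12 mV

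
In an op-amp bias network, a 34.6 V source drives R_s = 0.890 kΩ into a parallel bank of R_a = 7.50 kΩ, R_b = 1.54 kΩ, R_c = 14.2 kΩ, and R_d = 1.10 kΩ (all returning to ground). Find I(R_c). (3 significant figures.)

Combine the parallel branches: R_p = (1/7.50 + 1/1.54 + 1/14.2 + 1/1.10)⁻¹ = 0.5675 kΩ.
V_A = 34.6 × 0.5675/1.457 = 13.47 V.
Branch current I = V_A/R_c = 13.47/14.2 = 0.9487 mA.

I ≈ 0.949 mA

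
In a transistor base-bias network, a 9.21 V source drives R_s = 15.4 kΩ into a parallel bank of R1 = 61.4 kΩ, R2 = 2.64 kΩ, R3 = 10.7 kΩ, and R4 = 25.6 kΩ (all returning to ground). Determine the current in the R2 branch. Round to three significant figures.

Parallel bank: R_p = 1/(1/61.4 + 1/2.64 + 1/10.7 + 1/25.6) = 1.895 kΩ.
V_A = 9.21 × 1.895/17.30 = 1.009 V.
Branch current I = V_A/R2 = 1.009/2.64 = 0.3823 mA.

I ≈ 0.382 mA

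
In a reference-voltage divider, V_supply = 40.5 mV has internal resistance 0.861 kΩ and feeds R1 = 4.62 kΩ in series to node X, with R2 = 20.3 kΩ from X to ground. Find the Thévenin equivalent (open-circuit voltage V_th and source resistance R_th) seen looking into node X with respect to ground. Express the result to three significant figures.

R1' = 0.861 + 4.62 = 5.481 kΩ (source resistance + R1).
With X open, the divider is unloaded: V_th = 40.5 × 20.3/25.78 = 31.89 mV.
Zeroing V_supply shorts the top of R1' to ground, so R_th = R1' ‖ R2 = 4.316 kΩ.

V_th ≈ 31.9 mV, R_th ≈ 4.32 kΩ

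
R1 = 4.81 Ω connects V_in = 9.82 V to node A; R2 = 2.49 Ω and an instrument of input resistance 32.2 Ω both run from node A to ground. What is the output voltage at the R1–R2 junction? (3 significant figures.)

V_out ≈ 3.19 V

First combine the lower leg with the load: R2 ‖ R_L = 2.311 Ω.
Now apply the divider: V_out = 9.82 × 0.3246 = 3.187 V.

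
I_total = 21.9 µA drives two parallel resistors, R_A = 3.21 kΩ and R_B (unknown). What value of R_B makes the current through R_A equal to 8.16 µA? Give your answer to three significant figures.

Two-branch current divider: I_A = I_total · R_B/(R_A + R_B).
With f = 0.3726, R_B = R_A · f/(1−f) = 3.21 × 0.5939 = 1.906 kΩ.

R_B ≈ 1.91 kΩ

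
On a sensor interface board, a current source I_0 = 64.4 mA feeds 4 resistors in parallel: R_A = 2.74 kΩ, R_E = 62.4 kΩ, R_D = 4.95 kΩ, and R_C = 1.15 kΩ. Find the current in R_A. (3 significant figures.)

I ≈ 16.2 mA

ΣG = 1/2.74 + 1/62.4 + 1/4.95 + 1/1.15 = 1.453.
Current divider: I(R_A) = I_0 · G_k/ΣG = 64.4 × (0.3650/1.453) = 64.4 × 0.2513 = 16.18 mA.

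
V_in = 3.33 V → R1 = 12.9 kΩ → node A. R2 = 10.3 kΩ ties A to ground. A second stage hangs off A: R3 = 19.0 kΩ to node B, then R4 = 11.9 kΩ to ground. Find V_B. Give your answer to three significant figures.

V_B ≈ 0.480 V

Looking into the second stage from A: R3 + R4 = 30.90 kΩ appears in parallel with R2.
R2 ‖ (R3+R4) = 7.725 kΩ.
V_A = 3.33 × 7.725/(12.9 + 7.725) = 1.247 V.
Then the unloaded second divider: V_B = V_A × R4/(R3+R4) = 1.247 × 0.3851 = 0.4803 V.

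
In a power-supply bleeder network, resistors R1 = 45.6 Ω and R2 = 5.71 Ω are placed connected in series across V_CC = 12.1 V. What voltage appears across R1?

V ≈ 10.8 V

Total series resistance ΣR = 45.6 + 5.71 = 51.31 Ω.
Voltage divider: V = V_CC · (45.60 / 51.31) = 12.1 × 0.8887 = 10.75 V.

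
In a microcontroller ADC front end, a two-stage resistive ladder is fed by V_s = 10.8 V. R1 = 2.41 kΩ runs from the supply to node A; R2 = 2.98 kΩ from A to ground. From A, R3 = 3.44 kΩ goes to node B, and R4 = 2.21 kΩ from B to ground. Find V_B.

V_B ≈ 1.89 V

Node A sees R2 in parallel with the series input of stage 2, R3 + R4 = 5.650 kΩ.
Effective lower resistance at A: R2 ‖ 5.650 = 1.951 kΩ.
First divider: V_A = V_s · 1.951/(2.41 + 1.951) = 4.832 V.
Then the unloaded second divider: V_B = V_A × R4/(R3+R4) = 4.832 × 0.3912 = 1.890 V.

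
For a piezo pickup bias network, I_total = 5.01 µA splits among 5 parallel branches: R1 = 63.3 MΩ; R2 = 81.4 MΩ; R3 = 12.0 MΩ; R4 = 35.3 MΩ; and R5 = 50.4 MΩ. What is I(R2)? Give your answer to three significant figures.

I ≈ 0.386 µA

ΣG = 1/63.3 + 1/81.4 + 1/12.0 + 1/35.3 + 1/50.4 = 0.1596.
R2 takes the fraction G_k/ΣG = 0.01229/0.1596 = 0.07698, so I = 5.01 × 0.07698 = 0.3857 µA.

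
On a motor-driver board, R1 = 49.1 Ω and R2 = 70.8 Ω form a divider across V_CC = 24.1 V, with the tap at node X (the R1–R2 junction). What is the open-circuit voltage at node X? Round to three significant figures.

V_th ≈ 14.2 V

V_th is the unloaded tap voltage: V_CC · R2/(R1+R2) = 24.1 × 0.5905 = 14.23 V.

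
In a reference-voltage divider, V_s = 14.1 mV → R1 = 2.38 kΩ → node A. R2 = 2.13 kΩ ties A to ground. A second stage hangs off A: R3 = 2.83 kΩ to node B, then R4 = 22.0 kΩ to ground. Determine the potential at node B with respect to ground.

V_B ≈ 5.64 mV

Looking into the second stage from A: R3 + R4 = 24.83 kΩ appears in parallel with R2.
Effective lower resistance at A: R2 ‖ 24.83 = 1.962 kΩ.
So V_A = 14.1 × 0.4518 = 6.371 mV.
Then the unloaded second divider: V_B = V_A × R4/(R3+R4) = 6.371 × 0.8860 = 5.645 mV.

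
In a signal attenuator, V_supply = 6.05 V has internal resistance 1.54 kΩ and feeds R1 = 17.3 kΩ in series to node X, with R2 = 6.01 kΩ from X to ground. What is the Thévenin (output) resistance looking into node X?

R1' = 1.54 + 17.3 = 18.84 kΩ (source resistance + R1).
Zeroing V_supply shorts the top of R1' to ground, so R_th = R1' ‖ R2 = 4.556 kΩ.

R_th ≈ 4.56 kΩ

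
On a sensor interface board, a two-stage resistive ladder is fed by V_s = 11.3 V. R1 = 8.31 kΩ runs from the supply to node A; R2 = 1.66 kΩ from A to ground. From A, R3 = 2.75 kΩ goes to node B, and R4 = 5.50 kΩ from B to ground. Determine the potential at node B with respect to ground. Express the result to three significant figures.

The second stage (R3 + R4 = 8.250 kΩ) loads node A in parallel with R2.
Effective lower resistance at A: R2 ‖ 8.250 = 1.382 kΩ.
So V_A = 11.3 × 0.1426 = 1.611 V.
V_B = V_A × 0.6667 = 1.074 V.

V_B ≈ 1.07 V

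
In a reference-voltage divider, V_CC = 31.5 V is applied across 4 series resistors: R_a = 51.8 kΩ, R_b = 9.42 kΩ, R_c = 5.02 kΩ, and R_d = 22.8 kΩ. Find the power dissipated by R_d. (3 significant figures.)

Series current I = V_CC/ΣR = 31.5/89.04 = 0.3538 mA.
V(R_d) = I·R = 8.066 V; P = V·I = 8.066 × 0.3538 = 2.854 mW.

P ≈ 2.85 mW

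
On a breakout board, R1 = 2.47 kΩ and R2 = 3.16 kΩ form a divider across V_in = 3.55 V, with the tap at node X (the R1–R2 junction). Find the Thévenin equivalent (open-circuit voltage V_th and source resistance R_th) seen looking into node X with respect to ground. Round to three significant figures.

V_th ≈ 1.99 V, R_th ≈ 1.39 kΩ

With X open, the divider is unloaded: V_th = 3.55 × 3.16/5.630 = 1.993 V.
Zeroing V_in shorts the top of R1 to ground, so R_th = R1 ‖ R2 = 1.386 kΩ.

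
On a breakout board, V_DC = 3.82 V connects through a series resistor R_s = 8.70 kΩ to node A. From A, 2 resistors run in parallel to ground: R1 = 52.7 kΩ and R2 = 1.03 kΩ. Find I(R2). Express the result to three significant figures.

Equivalent of the parallel group: R_p = 1.010 kΩ.
V_A = 3.82 × 1.010/9.710 = 0.3974 V.
Branch current I = V_A/R2 = 0.3974/1.03 = 0.3859 mA.
(Equivalently: I_total = 0.3934 mA, then current-divider fraction G_k/ΣG = 0.9808.)

I ≈ 0.386 mA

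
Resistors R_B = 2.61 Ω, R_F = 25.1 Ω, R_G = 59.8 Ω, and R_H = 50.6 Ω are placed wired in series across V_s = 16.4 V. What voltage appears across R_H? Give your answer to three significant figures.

V ≈ 6.01 V

Series total: ΣR = 2.61 + 25.1 + 59.8 + 50.6 = 138.1 Ω.
By the voltage-divider rule, V = 16.4 × 50.60/138.1 = 6.009 V.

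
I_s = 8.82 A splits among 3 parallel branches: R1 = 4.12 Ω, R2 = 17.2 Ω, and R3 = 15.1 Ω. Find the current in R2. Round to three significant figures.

Total conductance ΣG = 1/4.12 + 1/17.2 + 1/15.1 = 0.3671 (units of 1/Ω).
By the current-divider rule, I = I_s · G_k/ΣG = 8.82 × 0.1584 = 1.397 A.

I ≈ 1.40 A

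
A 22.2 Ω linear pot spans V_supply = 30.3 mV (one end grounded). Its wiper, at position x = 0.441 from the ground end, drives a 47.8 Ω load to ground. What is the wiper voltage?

The pot divides into 12.41 Ω above the wiper and 9.790 Ω below.
Lower segment in parallel with the load: 9.790 ‖ 47.8 = 8.126 Ω.
Loaded-divider output: V_out = 30.3 × 0.3957 = 11.99 mV.

V_out ≈ 12.0 mV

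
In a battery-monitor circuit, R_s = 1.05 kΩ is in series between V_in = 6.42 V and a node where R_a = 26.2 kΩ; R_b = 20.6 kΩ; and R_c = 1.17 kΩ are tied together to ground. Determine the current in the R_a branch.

I ≈ 0.123 mA

Equivalent of the parallel group: R_p = 1.062 kΩ.
V_A by voltage divider: V_A = 6.42 × 1.062/(1.05 + 1.062) = 3.229 V.
I(R_a) = V_A / R_a = 3.229/26.2 = 0.1232 mA.
(Check via current divider: I_total = 3.039 mA; share G_k/ΣG = 0.04054 → same result.)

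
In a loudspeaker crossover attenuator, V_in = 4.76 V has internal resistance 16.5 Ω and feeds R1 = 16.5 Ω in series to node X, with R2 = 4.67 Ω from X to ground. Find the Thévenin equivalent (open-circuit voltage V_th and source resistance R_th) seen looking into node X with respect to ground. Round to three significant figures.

V_th ≈ 0.590 V, R_th ≈ 4.09 Ω

R1' = 16.5 + 16.5 = 33.00 Ω (source resistance + R1).
With X open, the divider is unloaded: V_th = 4.76 × 4.67/37.67 = 0.5901 V.
Zeroing V_in shorts the top of R1' to ground, so R_th = R1' ‖ R2 = 4.091 Ω.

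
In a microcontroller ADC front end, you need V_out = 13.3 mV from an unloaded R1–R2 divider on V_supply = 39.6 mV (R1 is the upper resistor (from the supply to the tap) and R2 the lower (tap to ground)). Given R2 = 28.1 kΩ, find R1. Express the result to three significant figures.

R1 ≈ 55.6 kΩ

V_out/V_supply = R2/(R1+R2) = 0.3359.
So R1 = R2 · (V_supply/V_out − 1) = 28.1 × (39.6/13.3 − 1) = 28.1 × 1.977 = 55.57 kΩ.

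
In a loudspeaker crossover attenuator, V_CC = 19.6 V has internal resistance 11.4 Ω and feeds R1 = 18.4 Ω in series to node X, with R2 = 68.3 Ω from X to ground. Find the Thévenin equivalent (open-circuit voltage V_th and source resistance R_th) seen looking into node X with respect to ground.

V_th ≈ 13.6 V, R_th ≈ 20.7 Ω

R1' = 11.4 + 18.4 = 29.80 Ω (source resistance + R1).
V_th is the unloaded tap voltage: V_CC · R2/(R1'+R2) = 19.6 × 0.6962 = 13.65 V.
Looking into X with the source shorted: R_th = R1'·R2/(R1'+R2) = 29.80 × 68.3/98.10 = 20.75 Ω.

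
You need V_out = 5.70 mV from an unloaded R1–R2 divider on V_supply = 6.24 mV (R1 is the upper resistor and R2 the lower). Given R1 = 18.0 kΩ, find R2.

R2 ≈ 190 kΩ

Required fraction k = V_out/V_supply = 0.9135.
So R2 = R1 · V_out/(V_supply − V_out) = 18.0 × 5.70/(6.24 − 5.70) = 18.0 × 10.56 = 190.0 kΩ.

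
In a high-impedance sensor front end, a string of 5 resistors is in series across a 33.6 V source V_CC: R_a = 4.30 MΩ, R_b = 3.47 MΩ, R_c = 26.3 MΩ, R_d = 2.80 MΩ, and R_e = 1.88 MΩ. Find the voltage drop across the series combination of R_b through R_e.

ΣR = 4.30 + 3.47 + 26.3 + 2.80 + 1.88 = 38.75 MΩ.
R_{R_b..R_e} = 3.47 + 26.3 + 2.80 + 1.88 = 34.45 MΩ.
Voltage divider: V = V_CC · (34.45 / 38.75) = 33.6 × 0.8890 = 29.87 V.

V ≈ 29.9 V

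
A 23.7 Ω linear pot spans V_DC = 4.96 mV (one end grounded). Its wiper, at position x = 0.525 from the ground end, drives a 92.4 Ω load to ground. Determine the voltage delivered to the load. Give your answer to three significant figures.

The pot divides into 11.26 Ω above the wiper and 12.44 Ω below.
R_L loads the lower segment: effective lower R = 10.97 Ω.
V_out = 4.96 × 10.97/(11.26 + 10.97) = 2.447 mV.

V_out ≈ 2.45 mV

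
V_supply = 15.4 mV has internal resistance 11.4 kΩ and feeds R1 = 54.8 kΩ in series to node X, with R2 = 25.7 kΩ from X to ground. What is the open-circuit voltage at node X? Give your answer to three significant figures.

V_th ≈ 4.31 mV

R1' = 11.4 + 54.8 = 66.20 kΩ (source resistance + R1).
Open-circuit (no load on X): V_th = V_supply · R2/(R1' + R2) = 15.4 × 25.7/(66.20 + 25.7) = 4.307 mV.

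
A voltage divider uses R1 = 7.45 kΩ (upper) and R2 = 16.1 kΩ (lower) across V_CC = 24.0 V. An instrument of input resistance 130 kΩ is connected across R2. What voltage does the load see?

First combine the lower leg with the load: R2 ‖ R_L = 14.33 kΩ.
Now apply the divider: V_out = 24.0 × 0.6579 = 15.79 V.

V_out ≈ 15.8 V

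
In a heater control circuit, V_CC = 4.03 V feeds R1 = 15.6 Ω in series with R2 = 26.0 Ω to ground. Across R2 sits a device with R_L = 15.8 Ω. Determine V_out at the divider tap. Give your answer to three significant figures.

V_out ≈ 1.56 V

The load sits in parallel with R2, giving an effective lower resistance R2' = R2·R_L/(R2+R_L) = 9.828 Ω.
Then V_out = V_CC · R2'/(R1 + R2') = 4.03 × 9.828/25.43 = 1.558 V.
(Unloaded it would be 2.52 V; the load pulls it down.)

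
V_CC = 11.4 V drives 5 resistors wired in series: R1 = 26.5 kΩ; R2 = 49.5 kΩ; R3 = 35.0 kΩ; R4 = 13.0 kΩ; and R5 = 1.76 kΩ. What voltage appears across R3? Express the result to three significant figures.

ΣR = 26.5 + 49.5 + 35.0 + 13.0 + 1.76 = 125.8 kΩ.
Voltage divider: V = V_CC · (35.00 / 125.8) = 11.4 × 0.2783 = 3.173 V.

V ≈ 3.17 V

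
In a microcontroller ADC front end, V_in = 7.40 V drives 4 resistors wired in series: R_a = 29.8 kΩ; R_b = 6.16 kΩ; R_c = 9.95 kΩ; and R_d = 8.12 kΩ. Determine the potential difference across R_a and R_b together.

V ≈ 4.93 V

Total series resistance ΣR = 29.8 + 6.16 + 9.95 + 8.12 = 54.03 kΩ.
R_{R_a..R_b} = 29.8 + 6.16 = 35.96 kΩ.
V = V_in · R/ΣR = 7.40 × 0.6656 = 4.925 V.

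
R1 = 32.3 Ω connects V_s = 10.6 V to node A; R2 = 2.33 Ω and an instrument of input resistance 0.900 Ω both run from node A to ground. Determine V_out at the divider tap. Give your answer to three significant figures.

R2 ‖ R_L = (2.33 × 0.900)/(2.33 + 0.900) = 0.6492 Ω.
Then V_out = V_s · R2'/(R1 + R2') = 10.6 × 0.6492/32.95 = 0.2089 V.
(Unloaded it would be 0.713 V; the load pulls it down.)

V_out ≈ 0.209 V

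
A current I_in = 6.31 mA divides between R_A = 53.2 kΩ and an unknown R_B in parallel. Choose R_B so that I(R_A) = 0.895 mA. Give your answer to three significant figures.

R_B ≈ 8.79 kΩ

In a two-way split, I_A/I_in = R_B/(R_A + R_B).
0.895/6.31 = R_B/(R_A + R_B) → R_B = R_A · (0.1418)/(1 − 0.1418) = 53.2 × 0.1653 = 8.793 kΩ.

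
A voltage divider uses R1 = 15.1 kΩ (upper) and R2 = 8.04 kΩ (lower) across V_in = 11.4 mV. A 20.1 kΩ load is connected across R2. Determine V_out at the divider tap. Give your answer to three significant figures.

V_out ≈ 3.14 mV

The load sits in parallel with R2, giving an effective lower resistance R2' = R2·R_L/(R2+R_L) = 5.743 kΩ.
Now apply the divider: V_out = 11.4 × 0.2755 = 3.141 mV.
(Unloaded it would be 3.96 mV; the load pulls it down.)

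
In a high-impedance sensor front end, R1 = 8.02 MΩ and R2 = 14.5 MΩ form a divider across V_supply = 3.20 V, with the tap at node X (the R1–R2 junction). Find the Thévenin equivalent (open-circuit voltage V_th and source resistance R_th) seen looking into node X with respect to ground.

V_th ≈ 2.06 V, R_th ≈ 5.16 MΩ

V_th is the unloaded tap voltage: V_supply · R2/(R1+R2) = 3.20 × 0.6439 = 2.060 V.
Zeroing V_supply shorts the top of R1 to ground, so R_th = R1 ‖ R2 = 5.164 MΩ.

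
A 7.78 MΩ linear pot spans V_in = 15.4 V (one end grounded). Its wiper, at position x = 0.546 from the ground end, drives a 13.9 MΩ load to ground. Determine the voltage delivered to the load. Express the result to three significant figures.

V_out ≈ 7.38 V

Split the track: R_lower = x·R_p = 4.248 MΩ, R_upper = (1−x)·R_p = 3.532 MΩ.
Lower segment in parallel with the load: 4.248 ‖ 13.9 = 3.254 MΩ.
V_out = 15.4 × 3.254/(3.532 + 3.254) = 7.384 V.
(Unloaded: V_out = x·V_in = 8.41 V.)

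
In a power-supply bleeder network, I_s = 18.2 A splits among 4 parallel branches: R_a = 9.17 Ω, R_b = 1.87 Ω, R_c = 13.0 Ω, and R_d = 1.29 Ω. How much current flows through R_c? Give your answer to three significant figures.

Conductances: ΣG = 1/9.17 + 1/1.87 + 1/13.0 + 1/1.29 = 1.496 (1/Ω).
By the current-divider rule, I = I_s · G_k/ΣG = 18.2 × 0.05142 = 0.9359 A.

I ≈ 0.936 A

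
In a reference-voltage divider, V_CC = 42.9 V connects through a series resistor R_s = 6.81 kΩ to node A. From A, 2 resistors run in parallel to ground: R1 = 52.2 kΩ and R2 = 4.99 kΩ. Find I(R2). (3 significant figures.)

I ≈ 3.45 mA

Parallel bank: R_p = 1/(1/52.2 + 1/4.99) = 4.555 kΩ.
V_A = 42.9 × 4.555/11.36 = 17.19 V.
Branch current I = V_A/R2 = 17.19/4.99 = 3.446 mA.
(Check via current divider: I_total = 3.775 mA; share G_k/ΣG = 0.9127 → same result.)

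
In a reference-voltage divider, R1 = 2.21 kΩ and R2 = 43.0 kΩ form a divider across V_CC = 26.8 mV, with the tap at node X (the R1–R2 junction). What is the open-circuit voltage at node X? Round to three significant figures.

Open-circuit (no load on X): V_th = V_CC · R2/(R1 + R2) = 26.8 × 43.0/(2.210 + 43.0) = 25.49 mV.

V_th ≈ 25.5 mV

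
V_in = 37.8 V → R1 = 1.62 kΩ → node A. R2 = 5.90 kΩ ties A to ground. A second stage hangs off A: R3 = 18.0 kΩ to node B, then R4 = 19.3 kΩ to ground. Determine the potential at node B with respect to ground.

V_B ≈ 14.8 V

Node A sees R2 in parallel with the series input of stage 2, R3 + R4 = 37.30 kΩ.
R2 ‖ (R3+R4) = 5.094 kΩ.
V_A = 37.8 × 5.094/(1.62 + 5.094) = 28.68 V.
V_B = V_A × 0.5174 = 14.84 V.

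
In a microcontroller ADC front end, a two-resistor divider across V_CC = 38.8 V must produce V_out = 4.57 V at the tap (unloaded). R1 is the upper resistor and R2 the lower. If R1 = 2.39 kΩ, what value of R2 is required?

V_out/V_CC = R2/(R1+R2) = 0.1178.
So R2 = R1 · V_out/(V_CC − V_out) = 2.39 × 4.57/(38.8 − 4.57) = 2.39 × 0.1335 = 0.3191 kΩ.

R2 ≈ 0.319 kΩ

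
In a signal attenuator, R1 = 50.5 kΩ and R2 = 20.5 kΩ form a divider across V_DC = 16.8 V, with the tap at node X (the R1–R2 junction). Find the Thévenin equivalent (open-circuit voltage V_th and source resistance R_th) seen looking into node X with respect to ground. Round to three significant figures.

V_th ≈ 4.85 V, R_th ≈ 14.6 kΩ

With X open, the divider is unloaded: V_th = 16.8 × 20.5/71.00 = 4.851 V.
Zeroing V_DC shorts the top of R1 to ground, so R_th = R1 ‖ R2 = 14.58 kΩ.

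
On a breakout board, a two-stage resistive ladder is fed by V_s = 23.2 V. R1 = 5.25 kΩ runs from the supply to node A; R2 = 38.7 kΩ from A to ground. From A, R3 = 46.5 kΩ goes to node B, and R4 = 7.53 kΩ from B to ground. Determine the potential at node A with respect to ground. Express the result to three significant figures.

V_A ≈ 18.8 V

Node A sees R2 in parallel with the series input of stage 2, R3 + R4 = 54.03 kΩ.
Effective lower resistance at A: R2 ‖ 54.03 = 22.55 kΩ.
First divider: V_A = V_s · 22.55/(5.25 + 22.55) = 18.82 V.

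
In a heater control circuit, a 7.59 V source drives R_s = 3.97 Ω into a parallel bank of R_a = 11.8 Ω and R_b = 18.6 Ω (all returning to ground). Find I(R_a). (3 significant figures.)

Parallel bank: R_p = 1/(1/11.8 + 1/18.6) = 7.220 Ω.
V_A by voltage divider: V_A = 7.59 × 7.220/(3.97 + 7.220) = 4.897 V.
Branch current I = V_A/R_a = 4.897/11.8 = 0.4150 A.

I ≈ 0.415 A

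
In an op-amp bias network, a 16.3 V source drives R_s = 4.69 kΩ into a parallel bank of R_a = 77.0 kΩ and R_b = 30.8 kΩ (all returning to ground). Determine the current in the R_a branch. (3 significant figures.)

Combine the parallel branches: R_p = (1/77.0 + 1/30.8)⁻¹ = 22.00 kΩ.
Node voltage V_A = V_DC · R_p/(R_s + R_p) = 16.3 × 0.8243 = 13.44 V.
I(R_a) = V_A / R_a = 13.44/77.0 = 0.1745 mA.

I ≈ 0.174 mA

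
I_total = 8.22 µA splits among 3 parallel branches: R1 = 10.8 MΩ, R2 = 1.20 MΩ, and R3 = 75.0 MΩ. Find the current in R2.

Total conductance ΣG = 1/10.8 + 1/1.20 + 1/75.0 = 0.9393 (units of 1/MΩ).
Current divider: I(R2) = I_total · G_k/ΣG = 8.22 × (0.8333/0.9393) = 8.22 × 0.8872 = 7.293 µA.

I ≈ 7.29 µA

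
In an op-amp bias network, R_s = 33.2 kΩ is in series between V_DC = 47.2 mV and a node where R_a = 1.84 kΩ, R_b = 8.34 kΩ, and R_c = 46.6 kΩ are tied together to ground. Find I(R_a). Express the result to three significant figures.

Equivalent of the parallel group: R_p = 1.460 kΩ.
V_A by voltage divider: V_A = 47.2 × 1.460/(33.2 + 1.460) = 1.988 mV.
Branch current I = V_A/R_a = 1.988/1.84 = 1.081 µA.

I ≈ 1.08 µA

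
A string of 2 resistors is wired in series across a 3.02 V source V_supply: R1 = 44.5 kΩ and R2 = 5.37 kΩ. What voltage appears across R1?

Series total: ΣR = 44.5 + 5.37 = 49.87 kΩ.
V = V_supply · R/ΣR = 3.02 × 0.8923 = 2.695 V.

V ≈ 2.69 V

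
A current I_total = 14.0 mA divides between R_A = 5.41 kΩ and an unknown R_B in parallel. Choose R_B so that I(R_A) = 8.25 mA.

R_B ≈ 7.76 kΩ

The fraction through R_A equals R_B/(R_A+R_B).
With f = 0.5893, R_B = R_A · f/(1−f) = 5.41 × 1.435 = 7.762 kΩ.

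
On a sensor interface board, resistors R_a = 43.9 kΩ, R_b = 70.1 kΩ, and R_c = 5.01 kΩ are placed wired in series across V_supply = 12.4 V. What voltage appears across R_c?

ΣR = 43.9 + 70.1 + 5.01 = 119.0 kΩ.
V = V_supply · R/ΣR = 12.4 × 0.04210 = 0.5220 V.

V ≈ 0.522 V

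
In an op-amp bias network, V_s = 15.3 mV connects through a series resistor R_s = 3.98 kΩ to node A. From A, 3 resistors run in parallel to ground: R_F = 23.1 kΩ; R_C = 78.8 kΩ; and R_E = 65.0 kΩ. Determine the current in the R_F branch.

I ≈ 0.516 µA

Combine the parallel branches: R_p = (1/23.1 + 1/78.8 + 1/65.0)⁻¹ = 14.01 kΩ.
V_A = 15.3 × 14.01/17.99 = 11.92 mV.
Branch current I = V_A/R_F = 11.92/23.1 = 0.5158 µA.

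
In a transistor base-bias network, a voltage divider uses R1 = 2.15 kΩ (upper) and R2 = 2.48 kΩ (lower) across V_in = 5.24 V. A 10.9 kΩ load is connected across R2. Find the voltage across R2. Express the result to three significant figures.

R2 ‖ R_L = (2.48 × 10.9)/(2.48 + 10.9) = 2.020 kΩ.
Now apply the divider: V_out = 5.24 × 0.4845 = 2.539 V.

V_out ≈ 2.54 V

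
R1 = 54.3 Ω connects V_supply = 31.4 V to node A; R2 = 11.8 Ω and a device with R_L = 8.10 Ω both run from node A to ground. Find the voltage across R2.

R2 ‖ R_L = (11.8 × 8.10)/(11.8 + 8.10) = 4.803 Ω.
Then V_out = V_supply · R2'/(R1 + R2') = 31.4 × 4.803/59.10 = 2.552 V.

V_out ≈ 2.55 V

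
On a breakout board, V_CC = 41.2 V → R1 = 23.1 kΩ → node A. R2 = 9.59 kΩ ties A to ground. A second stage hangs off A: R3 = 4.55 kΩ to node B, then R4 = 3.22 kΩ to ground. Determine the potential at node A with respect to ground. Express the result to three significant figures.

V_A ≈ 6.46 V

The second stage (R3 + R4 = 7.770 kΩ) loads node A in parallel with R2.
R2 ‖ (R3+R4) = 4.292 kΩ.
First divider: V_A = V_CC · 4.292/(23.1 + 4.292) = 6.456 V.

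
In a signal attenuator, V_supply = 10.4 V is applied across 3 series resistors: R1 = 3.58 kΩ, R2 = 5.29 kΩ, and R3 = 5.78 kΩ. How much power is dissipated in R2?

P ≈ 2.67 mW

Series current I = V_supply/ΣR = 10.4/14.65 = 0.7099 mA.
P = I²R = 0.5040 × 5.29 = 2.666 mW.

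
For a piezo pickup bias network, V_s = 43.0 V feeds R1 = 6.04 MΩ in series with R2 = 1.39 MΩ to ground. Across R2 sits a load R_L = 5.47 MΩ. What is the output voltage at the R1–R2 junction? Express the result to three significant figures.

The load sits in parallel with R2, giving an effective lower resistance R2' = R2·R_L/(R2+R_L) = 1.108 MΩ.
Then V_out = V_s · R2'/(R1 + R2') = 43.0 × 1.108/7.148 = 6.667 V.
(Unloaded it would be 8.04 V; the load pulls it down.)

V_out ≈ 6.67 V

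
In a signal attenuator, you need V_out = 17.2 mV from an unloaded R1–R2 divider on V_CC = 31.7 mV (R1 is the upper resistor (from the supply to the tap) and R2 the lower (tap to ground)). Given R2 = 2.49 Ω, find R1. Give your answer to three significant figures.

R1 ≈ 2.10 Ω

Required fraction k = V_out/V_CC = 0.5426.
Rearranging, R1 = R2·(1−k)/k = 2.49 × 0.8430 = 2.099 Ω.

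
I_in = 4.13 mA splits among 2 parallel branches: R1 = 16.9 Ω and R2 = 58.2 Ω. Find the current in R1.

For two parallel branches, I_k = I_in · (other R)/(sum of R).
So I = 4.13 × 58.2/75.10 = 3.201 mA.

I ≈ 3.20 mA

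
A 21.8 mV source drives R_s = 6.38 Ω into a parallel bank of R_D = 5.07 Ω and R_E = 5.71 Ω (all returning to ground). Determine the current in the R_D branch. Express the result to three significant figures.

Parallel bank: R_p = 1/(1/5.07 + 1/5.71) = 2.686 Ω.
V_A = 21.8 × 2.686/9.066 = 6.458 mV.
I(R_D) = V_A / R_D = 6.458/5.07 = 1.274 mA.

I ≈ 1.27 mA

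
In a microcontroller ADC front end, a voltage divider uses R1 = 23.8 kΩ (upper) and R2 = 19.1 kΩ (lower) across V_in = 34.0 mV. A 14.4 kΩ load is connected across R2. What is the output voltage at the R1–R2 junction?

The load sits in parallel with R2, giving an effective lower resistance R2' = R2·R_L/(R2+R_L) = 8.210 kΩ.
Then V_out = V_in · R2'/(R1 + R2') = 34.0 × 8.210/32.01 = 8.721 mV.

V_out ≈ 8.72 mV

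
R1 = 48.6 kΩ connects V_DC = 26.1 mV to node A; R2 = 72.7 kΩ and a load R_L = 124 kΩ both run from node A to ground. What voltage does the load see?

V_out ≈ 12.7 mV

The load sits in parallel with R2, giving an effective lower resistance R2' = R2·R_L/(R2+R_L) = 45.83 kΩ.
Then V_out = V_DC · R2'/(R1 + R2') = 26.1 × 45.83/94.43 = 12.67 mV.
(Unloaded it would be 15.6 mV; the load pulls it down.)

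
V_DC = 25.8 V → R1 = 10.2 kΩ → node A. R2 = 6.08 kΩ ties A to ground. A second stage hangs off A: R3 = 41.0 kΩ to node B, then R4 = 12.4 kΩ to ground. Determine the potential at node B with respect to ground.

The second stage (R3 + R4 = 53.40 kΩ) loads node A in parallel with R2.
Effective lower resistance at A: R2 ‖ 53.40 = 5.459 kΩ.
V_A = 25.8 × 5.459/(10.2 + 5.459) = 8.994 V.
Stage 2 is unloaded, so V_B = V_A · R4/(R3+R4) = 8.994 × 12.4/53.40 = 2.088 V.

V_B ≈ 2.09 V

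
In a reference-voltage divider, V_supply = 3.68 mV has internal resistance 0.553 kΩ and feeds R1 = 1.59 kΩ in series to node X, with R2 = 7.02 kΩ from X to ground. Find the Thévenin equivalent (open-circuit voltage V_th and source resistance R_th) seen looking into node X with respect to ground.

V_th ≈ 2.82 mV, R_th ≈ 1.64 kΩ

R1' = 0.553 + 1.59 = 2.143 kΩ (source resistance + R1).
Open-circuit (no load on X): V_th = V_supply · R2/(R1' + R2) = 3.68 × 7.02/(2.143 + 7.02) = 2.819 mV.
With V_supply suppressed (replaced by a short), R_th = R1' ‖ R2 = (2.143 × 7.02)/(2.143 + 7.02) = 1.642 kΩ.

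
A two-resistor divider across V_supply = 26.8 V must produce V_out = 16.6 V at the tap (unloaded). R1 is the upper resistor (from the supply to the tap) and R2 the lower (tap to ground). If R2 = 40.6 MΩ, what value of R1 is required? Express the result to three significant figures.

The divider ratio is R2/(R1+R2) = 16.6/26.8 = 0.6194.
Rearranging, R1 = R2·(1−k)/k = 40.6 × 0.6145 = 24.95 MΩ.

R1 ≈ 24.9 MΩ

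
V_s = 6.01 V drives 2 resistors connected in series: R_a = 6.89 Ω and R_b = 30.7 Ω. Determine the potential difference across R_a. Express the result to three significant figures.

ΣR = 6.89 + 30.7 = 37.59 Ω.
V = V_s · R/ΣR = 6.01 × 0.1833 = 1.102 V.

V ≈ 1.10 V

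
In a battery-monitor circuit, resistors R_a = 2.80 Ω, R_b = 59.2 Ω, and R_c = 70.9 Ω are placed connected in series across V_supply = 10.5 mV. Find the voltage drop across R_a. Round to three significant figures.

Series total: ΣR = 2.80 + 59.2 + 70.9 = 132.9 Ω.
V = V_supply · R/ΣR = 10.5 × 0.02107 = 0.2212 mV.

V ≈ 0.221 mV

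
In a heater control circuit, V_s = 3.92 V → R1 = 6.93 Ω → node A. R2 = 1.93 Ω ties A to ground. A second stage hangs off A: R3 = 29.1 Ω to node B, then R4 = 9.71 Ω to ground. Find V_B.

Looking into the second stage from A: R3 + R4 = 38.81 Ω appears in parallel with R2.
Effective lower resistance at A: R2 ‖ 38.81 = 1.839 Ω.
V_A = 3.92 × 1.839/(6.93 + 1.839) = 0.8219 V.
V_B = V_A × 0.2502 = 0.2056 V.

V_B ≈ 0.206 V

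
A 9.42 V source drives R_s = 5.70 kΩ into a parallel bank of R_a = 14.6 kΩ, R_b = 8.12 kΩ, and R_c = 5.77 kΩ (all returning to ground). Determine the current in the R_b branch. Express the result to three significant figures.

I ≈ 0.377 mA

Combine the parallel branches: R_p = (1/14.6 + 1/8.12 + 1/5.77)⁻¹ = 2.740 kΩ.
V_A by voltage divider: V_A = 9.42 × 2.740/(5.70 + 2.740) = 3.058 V.
I(R_b) = V_A / R_b = 3.058/8.12 = 0.3766 mA.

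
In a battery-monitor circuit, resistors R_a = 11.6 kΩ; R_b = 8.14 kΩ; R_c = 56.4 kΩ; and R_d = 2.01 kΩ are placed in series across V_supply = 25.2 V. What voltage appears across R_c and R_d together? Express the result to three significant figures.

Series total: ΣR = 11.6 + 8.14 + 56.4 + 2.01 = 78.15 kΩ.
R_{R_c..R_d} = 56.4 + 2.01 = 58.41 kΩ.
Voltage divider: V = V_supply · (58.41 / 78.15) = 25.2 × 0.7474 = 18.83 V.

V ≈ 18.8 V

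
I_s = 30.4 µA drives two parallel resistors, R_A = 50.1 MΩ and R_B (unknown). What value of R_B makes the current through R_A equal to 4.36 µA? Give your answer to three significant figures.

R_B ≈ 8.39 MΩ

Two-branch current divider: I_A = I_s · R_B/(R_A + R_B).
4.36/30.4 = R_B/(R_A + R_B) → R_B = R_A · (0.1434)/(1 − 0.1434) = 50.1 × 0.1674 = 8.388 MΩ.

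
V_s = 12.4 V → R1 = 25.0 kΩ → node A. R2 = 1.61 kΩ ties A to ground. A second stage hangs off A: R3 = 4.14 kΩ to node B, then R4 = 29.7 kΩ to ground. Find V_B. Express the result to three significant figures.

The second stage (R3 + R4 = 33.84 kΩ) loads node A in parallel with R2.
R2 ‖ (R3+R4) = 1.537 kΩ.
So V_A = 12.4 × 0.05791 = 0.7181 V.
Then the unloaded second divider: V_B = V_A × R4/(R3+R4) = 0.7181 × 0.8777 = 0.6303 V.

V_B ≈ 0.630 V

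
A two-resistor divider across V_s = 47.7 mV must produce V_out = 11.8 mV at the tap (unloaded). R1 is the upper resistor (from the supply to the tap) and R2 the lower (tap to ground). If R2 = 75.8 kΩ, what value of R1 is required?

The divider ratio is R2/(R1+R2) = 11.8/47.7 = 0.2474.
Rearranging, R1 = R2·(1−k)/k = 75.8 × 3.042 = 230.6 kΩ.

R1 ≈ 231 kΩ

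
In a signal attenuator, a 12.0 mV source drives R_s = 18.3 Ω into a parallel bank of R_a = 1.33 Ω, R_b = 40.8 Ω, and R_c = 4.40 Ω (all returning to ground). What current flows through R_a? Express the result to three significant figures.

I ≈ 0.466 mA

Combine the parallel branches: R_p = (1/1.33 + 1/40.8 + 1/4.40)⁻¹ = 0.9964 Ω.
V_A = 12.0 × 0.9964/19.30 = 0.6196 mV.
Branch current I = V_A/R_a = 0.6196/1.33 = 0.4659 mA.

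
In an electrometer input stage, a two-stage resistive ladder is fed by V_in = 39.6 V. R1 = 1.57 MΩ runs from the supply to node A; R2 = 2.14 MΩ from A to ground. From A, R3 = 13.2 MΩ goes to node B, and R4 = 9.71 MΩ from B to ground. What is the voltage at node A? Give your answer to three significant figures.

The second stage (R3 + R4 = 22.91 MΩ) loads node A in parallel with R2.
Effective lower resistance at A: R2 ‖ 22.91 = 1.957 MΩ.
First divider: V_A = V_in · 1.957/(1.57 + 1.957) = 21.97 V.

V_A ≈ 22.0 V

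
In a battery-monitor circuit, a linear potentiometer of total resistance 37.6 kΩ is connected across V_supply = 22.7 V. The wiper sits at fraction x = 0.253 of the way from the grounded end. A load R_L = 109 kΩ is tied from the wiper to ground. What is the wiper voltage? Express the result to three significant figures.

Split the track: R_lower = x·R_p = 9.513 kΩ, R_upper = (1−x)·R_p = 28.09 kΩ.
(x·R_p) ‖ R_L = 8.749 kΩ.
V_out = 22.7 × 8.749/(28.09 + 8.749) = 5.392 V.

V_out ≈ 5.39 V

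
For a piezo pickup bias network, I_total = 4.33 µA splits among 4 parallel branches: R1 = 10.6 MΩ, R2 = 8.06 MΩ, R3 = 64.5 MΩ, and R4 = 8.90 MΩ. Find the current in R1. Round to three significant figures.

Conductances: ΣG = 1/10.6 + 1/8.06 + 1/64.5 + 1/8.90 = 0.3463 (1/MΩ).
Current divider: I(R1) = I_total · G_k/ΣG = 4.33 × (0.09434/0.3463) = 4.33 × 0.2724 = 1.180 µA.

I ≈ 1.18 µA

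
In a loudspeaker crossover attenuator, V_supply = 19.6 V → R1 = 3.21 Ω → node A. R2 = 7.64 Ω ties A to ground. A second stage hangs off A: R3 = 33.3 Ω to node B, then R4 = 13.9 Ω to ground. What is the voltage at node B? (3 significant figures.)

V_B ≈ 3.88 V

Node A sees R2 in parallel with the series input of stage 2, R3 + R4 = 47.20 Ω.
Effective lower resistance at A: R2 ‖ 47.20 = 6.576 Ω.
So V_A = 19.6 × 0.6720 = 13.17 V.
Then the unloaded second divider: V_B = V_A × R4/(R3+R4) = 13.17 × 0.2945 = 3.879 V.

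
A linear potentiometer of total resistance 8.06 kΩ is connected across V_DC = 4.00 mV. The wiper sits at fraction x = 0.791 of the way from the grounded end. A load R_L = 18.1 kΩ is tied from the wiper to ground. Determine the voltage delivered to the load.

V_out ≈ 2.95 mV

Lower segment x·R_p = 6.375 kΩ; upper segment (1−x)·R_p = 1.685 kΩ.
(x·R_p) ‖ R_L = 4.715 kΩ.
V_out = 4.00 × 4.715/(1.685 + 4.715) = 2.947 mV.
(Unloaded: V_out = x·V_DC = 3.16 mV.)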